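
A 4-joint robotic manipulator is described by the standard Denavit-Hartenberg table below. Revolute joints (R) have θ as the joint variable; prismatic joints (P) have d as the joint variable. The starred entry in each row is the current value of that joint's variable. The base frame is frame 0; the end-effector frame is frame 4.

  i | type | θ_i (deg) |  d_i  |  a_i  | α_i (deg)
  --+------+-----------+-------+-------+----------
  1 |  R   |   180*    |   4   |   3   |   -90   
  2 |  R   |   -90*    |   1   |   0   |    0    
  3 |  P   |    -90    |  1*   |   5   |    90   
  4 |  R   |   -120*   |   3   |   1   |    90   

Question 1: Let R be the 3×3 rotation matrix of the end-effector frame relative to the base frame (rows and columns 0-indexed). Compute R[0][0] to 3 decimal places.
End-effector x-axis (col 0 of R) = (-0.5000,0.8660,-0.0000)
R[0][0] = -0.5000

-0.500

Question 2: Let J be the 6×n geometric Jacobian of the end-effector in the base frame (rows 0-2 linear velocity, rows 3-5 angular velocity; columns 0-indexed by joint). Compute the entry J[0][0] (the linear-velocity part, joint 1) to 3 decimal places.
axis z_0 = ẑ; lever o_n−o_0 = (1.5000,-1.1340,1.0000)
cross product → J_v[:, 0] = (1.1340,1.5000,-0.0000)
J_ω[:, 0] = z_0
entry J[0][0] = 1.1340

1.134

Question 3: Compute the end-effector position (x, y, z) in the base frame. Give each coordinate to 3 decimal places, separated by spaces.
1.500 -1.134 1.000

after link 1: o_1 = (-3.0000, 0.0000, 4.0000)
after link 2: o_2 = (-3.0000, -1.0000, 4.0000)
after link 3: o_3 = (2.0000, -2.0000, 4.0000)
after link 4: o_4 = (1.5000, -1.1340, 1.0000)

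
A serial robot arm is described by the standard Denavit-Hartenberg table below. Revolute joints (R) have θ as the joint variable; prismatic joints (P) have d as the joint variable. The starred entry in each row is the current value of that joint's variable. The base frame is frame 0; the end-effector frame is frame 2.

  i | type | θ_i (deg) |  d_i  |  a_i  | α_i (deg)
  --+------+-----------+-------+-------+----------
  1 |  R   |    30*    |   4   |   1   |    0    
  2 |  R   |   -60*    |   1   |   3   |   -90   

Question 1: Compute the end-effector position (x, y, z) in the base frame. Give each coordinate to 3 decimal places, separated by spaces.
3.464 -1.000 5.000

after link 1: o_1 = (0.8660, 0.5000, 4.0000)
after link 2: o_2 = (3.4641, -1.0000, 5.0000)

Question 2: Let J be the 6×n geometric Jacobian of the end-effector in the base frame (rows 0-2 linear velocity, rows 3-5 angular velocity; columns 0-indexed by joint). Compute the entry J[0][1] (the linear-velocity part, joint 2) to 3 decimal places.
1.500

axis z_1 = (0.0000,0.0000,1.0000); lever o_n−o_1 = (2.5981,-1.5000,1.0000)
cross product → J_v[:, 1] = (1.5000,2.5981,-0.0000)
J_ω[:, 1] = z_1
entry J[0][1] = 1.5000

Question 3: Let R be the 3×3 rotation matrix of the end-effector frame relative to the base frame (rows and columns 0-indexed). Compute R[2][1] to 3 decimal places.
-1.000

End-effector y-axis (col 1 of R) = (0.0000,0.0000,-1.0000)
R[2][1] = -1.0000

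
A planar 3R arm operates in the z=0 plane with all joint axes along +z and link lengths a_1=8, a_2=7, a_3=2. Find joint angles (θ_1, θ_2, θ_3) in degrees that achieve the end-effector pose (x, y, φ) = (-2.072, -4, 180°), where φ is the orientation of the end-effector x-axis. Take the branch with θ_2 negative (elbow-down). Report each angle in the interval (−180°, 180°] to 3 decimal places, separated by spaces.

wrist centre = target − a_3·(cos φ, sin φ) = (-0.0720, -4.0000)
cos θ_2 = (16.0052−8²−7²)/(2·8·7) = -0.8660; θ_2 = -150.0000° (elbow-down)
β = atan2(-4.0000,-0.0720) = -91.0312°; ψ = atan2(-3.5000,1.9378) = -61.0283°
θ_1 = β − ψ = -30.0029°
θ_3 = φ − θ_1 − θ_2 = 0.0029° (wrapped to (-180°,180°])

-30.003 -150.000 0.003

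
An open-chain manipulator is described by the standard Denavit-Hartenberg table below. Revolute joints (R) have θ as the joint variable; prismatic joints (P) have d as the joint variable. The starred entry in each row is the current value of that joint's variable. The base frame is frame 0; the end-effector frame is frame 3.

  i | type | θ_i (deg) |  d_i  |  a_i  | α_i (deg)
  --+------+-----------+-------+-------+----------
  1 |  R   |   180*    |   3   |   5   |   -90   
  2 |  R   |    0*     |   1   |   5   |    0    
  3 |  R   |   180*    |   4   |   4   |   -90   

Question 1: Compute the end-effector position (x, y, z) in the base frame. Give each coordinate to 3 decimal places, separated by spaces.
-6.000 -5.000 3.000

after link 1: o_1 = (-5.0000, 0.0000, 3.0000)
after link 2: o_2 = (-10.0000, -1.0000, 3.0000)
after link 3: o_3 = (-6.0000, -5.0000, 3.0000)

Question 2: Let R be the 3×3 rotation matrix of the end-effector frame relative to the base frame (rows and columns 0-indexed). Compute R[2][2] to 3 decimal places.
End-effector z-axis (col 2 of R) = (0.0000,-0.0000,1.0000)
R[2][2] = 1.0000

1.000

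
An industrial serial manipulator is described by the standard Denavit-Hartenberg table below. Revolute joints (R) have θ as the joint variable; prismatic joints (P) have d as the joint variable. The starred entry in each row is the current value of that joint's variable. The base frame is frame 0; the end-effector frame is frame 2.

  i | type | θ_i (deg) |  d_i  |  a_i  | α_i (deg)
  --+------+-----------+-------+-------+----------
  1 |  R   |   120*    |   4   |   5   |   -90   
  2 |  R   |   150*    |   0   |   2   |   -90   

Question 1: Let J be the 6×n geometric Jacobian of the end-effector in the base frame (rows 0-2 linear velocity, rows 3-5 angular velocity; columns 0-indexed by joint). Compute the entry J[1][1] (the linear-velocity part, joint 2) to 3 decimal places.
-0.866

axis z_1 = (-0.8660,-0.5000,0.0000); lever o_n−o_1 = (0.8660,-1.5000,-1.0000)
cross product → J_v[:, 1] = (0.5000,-0.8660,1.7321)
J_ω[:, 1] = z_1
entry J[1][1] = -0.8660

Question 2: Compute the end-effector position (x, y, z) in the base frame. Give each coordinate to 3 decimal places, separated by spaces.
-1.634 2.830 3.000

after link 1: o_1 = (-2.5000, 4.3301, 4.0000)
after link 2: o_2 = (-1.6340, 2.8301, 3.0000)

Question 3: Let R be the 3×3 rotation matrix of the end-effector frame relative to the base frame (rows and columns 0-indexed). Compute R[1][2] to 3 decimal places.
-0.433

End-effector z-axis (col 2 of R) = (0.2500,-0.4330,0.8660)
R[1][2] = -0.4330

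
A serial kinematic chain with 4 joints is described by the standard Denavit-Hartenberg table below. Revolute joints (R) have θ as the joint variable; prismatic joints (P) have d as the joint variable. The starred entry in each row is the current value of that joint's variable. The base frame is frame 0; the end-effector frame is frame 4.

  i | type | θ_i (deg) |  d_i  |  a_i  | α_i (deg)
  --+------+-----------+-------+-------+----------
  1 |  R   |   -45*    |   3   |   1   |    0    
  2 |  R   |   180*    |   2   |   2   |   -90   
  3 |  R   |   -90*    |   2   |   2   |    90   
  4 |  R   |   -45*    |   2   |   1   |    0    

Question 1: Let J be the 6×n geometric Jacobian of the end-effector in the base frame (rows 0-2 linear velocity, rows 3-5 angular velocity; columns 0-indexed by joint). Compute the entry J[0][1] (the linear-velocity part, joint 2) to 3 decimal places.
0.914

axis z_1 = (0.0000,0.0000,1.0000); lever o_n−o_1 = (-0.9142,-0.9142,4.7071)
cross product → J_v[:, 1] = (0.9142,-0.9142,0.0000)
J_ω[:, 1] = z_1
entry J[0][1] = 0.9142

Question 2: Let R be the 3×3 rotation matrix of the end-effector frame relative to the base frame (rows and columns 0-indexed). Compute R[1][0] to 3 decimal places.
End-effector x-axis (col 0 of R) = (0.5000,0.5000,0.7071)
R[1][0] = 0.5000

0.500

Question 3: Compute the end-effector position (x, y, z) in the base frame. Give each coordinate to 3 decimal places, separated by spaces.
after link 1: o_1 = (0.7071, -0.7071, 3.0000)
after link 2: o_2 = (-0.7071, 0.7071, 5.0000)
after link 3: o_3 = (-2.1213, -0.7071, 7.0000)
after link 4: o_4 = (-0.2071, -1.6213, 7.7071)

-0.207 -1.621 7.707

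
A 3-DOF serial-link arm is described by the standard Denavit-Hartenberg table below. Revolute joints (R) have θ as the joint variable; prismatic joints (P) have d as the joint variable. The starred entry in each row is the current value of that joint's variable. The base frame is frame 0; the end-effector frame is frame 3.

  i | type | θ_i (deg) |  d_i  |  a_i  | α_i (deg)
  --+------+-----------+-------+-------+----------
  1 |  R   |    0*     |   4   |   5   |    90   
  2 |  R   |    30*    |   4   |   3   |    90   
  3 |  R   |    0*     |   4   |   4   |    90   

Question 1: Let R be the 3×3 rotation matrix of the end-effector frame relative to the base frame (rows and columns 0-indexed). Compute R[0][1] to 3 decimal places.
0.500

End-effector y-axis (col 1 of R) = (0.5000,-0.0000,-0.8660)
R[0][1] = 0.5000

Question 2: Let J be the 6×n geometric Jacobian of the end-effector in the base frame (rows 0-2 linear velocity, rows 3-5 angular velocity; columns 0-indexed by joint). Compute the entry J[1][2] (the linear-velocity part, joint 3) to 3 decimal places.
axis z_2 = (0.5000,-0.0000,-0.8660); lever o_n−o_2 = (5.4641,0.0000,-1.4641)
cross product → J_v[:, 2] = (0.0000,-4.0000,0.0000)
J_ω[:, 2] = z_2
entry J[1][2] = -4.0000

-4.000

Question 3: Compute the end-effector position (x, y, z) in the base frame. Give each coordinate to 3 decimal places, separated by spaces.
13.062 -4.000 4.036

after link 1: o_1 = (5.0000, 0.0000, 4.0000)
after link 2: o_2 = (7.5981, -4.0000, 5.5000)
after link 3: o_3 = (13.0622, -4.0000, 4.0359)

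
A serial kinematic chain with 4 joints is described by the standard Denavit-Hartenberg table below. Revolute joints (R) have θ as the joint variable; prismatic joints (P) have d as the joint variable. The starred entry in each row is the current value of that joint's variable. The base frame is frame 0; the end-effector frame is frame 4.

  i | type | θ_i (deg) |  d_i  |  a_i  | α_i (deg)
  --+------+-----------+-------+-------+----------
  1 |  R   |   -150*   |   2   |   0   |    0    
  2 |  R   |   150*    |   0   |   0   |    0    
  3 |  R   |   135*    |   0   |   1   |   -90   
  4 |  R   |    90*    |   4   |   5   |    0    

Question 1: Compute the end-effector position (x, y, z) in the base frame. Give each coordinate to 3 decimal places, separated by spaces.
after link 1: o_1 = (0.0000, 0.0000, 2.0000)
after link 2: o_2 = (0.0000, 0.0000, 2.0000)
after link 3: o_3 = (-0.7071, 0.7071, 2.0000)
after link 4: o_4 = (-3.5355, -2.1213, -3.0000)

-3.536 -2.121 -3.000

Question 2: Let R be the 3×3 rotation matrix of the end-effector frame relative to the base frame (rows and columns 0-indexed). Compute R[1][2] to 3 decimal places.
-0.707

End-effector z-axis (col 2 of R) = (-0.7071,-0.7071,0.0000)
R[1][2] = -0.7071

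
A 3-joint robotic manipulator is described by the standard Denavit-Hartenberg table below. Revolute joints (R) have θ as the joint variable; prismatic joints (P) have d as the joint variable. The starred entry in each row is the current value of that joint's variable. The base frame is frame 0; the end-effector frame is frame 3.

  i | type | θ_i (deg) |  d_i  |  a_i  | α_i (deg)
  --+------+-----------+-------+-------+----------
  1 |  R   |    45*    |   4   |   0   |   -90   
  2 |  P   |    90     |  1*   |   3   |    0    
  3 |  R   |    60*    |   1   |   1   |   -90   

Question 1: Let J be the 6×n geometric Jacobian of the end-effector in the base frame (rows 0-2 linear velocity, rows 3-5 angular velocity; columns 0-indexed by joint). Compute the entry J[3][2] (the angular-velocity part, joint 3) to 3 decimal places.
axis z_2 = (-0.7071,0.7071,0.0000); lever o_n−o_2 = (-1.3195,0.0947,-0.5000)
cross product → J_v[:, 2] = (-0.3536,-0.3536,0.8660)
J_ω[:, 2] = z_2
entry J[3][2] = -0.7071

-0.707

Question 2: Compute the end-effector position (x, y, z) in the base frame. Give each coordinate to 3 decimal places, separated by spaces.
-2.027 0.802 0.500

after link 1: o_1 = (0.0000, 0.0000, 4.0000)
after link 2: o_2 = (-0.7071, 0.7071, 1.0000)
after link 3: o_3 = (-2.0266, 0.8018, 0.5000)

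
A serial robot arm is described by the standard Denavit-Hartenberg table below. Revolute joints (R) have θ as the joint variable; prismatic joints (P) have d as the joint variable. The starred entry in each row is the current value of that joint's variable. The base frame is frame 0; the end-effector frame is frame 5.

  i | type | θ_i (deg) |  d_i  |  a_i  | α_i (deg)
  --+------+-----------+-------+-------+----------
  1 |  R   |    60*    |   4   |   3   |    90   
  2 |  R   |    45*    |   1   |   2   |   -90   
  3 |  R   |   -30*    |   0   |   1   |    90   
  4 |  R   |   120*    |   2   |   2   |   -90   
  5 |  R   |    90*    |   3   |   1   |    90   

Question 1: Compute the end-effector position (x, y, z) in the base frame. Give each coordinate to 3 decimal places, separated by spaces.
1.644 1.713 3.634

after link 1: o_1 = (1.5000, 2.5981, 4.0000)
after link 2: o_2 = (3.0731, 3.3228, 5.4142)
after link 3: o_3 = (3.8123, 3.6032, 6.0266)
after link 4: o_4 = (3.6072, 0.7838, 5.9319)
after link 5: o_5 = (1.6438, 1.7132, 3.6338)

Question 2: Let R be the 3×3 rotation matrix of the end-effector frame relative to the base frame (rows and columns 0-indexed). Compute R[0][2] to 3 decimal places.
-0.676

End-effector z-axis (col 2 of R) = (-0.6758,-0.6705,0.3062)
R[0][2] = -0.6758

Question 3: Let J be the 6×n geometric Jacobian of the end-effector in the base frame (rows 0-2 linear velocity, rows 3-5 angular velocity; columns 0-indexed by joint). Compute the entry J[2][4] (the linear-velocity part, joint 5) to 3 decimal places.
axis z_4 = (-0.4634,0.0634,-0.8839); lever o_n−o_4 = (-1.9634,0.9294,-2.2981)
cross product → J_v[:, 4] = (0.6758,0.6705,-0.3062)
J_ω[:, 4] = z_4
entry J[2][4] = -0.3062

-0.306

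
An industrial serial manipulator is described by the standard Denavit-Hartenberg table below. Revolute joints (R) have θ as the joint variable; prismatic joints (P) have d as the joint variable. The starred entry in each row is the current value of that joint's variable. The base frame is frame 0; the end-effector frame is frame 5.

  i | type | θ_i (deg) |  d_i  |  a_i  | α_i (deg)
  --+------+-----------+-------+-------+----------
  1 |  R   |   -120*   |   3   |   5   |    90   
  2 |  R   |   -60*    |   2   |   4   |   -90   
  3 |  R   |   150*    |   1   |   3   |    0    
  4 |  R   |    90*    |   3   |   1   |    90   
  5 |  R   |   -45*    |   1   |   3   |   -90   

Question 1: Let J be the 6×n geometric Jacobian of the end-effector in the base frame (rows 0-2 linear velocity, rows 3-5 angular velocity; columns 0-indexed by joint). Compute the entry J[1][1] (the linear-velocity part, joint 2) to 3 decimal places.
1.582

axis z_1 = (-0.8660,0.5000,0.0000); lever o_n−o_1 = (-2.8983,0.3863,1.8268)
cross product → J_v[:, 1] = (0.9134,1.5821,1.1146)
J_ω[:, 1] = z_1
entry J[1][1] = 1.5821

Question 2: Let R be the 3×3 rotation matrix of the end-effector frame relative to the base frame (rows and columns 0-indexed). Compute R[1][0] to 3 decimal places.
End-effector x-axis (col 0 of R) = (-0.1358,0.9896,-0.0474)
R[1][0] = 0.9896

0.990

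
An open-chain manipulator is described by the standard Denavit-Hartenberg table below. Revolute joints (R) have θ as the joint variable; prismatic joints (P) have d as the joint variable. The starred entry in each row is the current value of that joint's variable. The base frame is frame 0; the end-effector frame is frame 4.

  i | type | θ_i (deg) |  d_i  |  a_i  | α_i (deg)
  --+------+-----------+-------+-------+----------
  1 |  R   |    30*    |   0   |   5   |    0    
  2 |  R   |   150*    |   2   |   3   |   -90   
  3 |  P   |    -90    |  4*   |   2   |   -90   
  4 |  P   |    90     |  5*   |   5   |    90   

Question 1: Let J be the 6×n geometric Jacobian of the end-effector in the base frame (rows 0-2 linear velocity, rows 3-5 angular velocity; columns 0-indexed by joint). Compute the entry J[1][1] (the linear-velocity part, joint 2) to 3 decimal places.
-8.000

axis z_1 = (0.0000,0.0000,1.0000); lever o_n−o_1 = (-8.0000,1.0000,4.0000)
cross product → J_v[:, 1] = (-1.0000,-8.0000,0.0000)
J_ω[:, 1] = z_1
entry J[1][1] = -8.0000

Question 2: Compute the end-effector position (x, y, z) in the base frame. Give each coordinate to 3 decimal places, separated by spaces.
after link 1: o_1 = (4.3301, 2.5000, 0.0000)
after link 2: o_2 = (1.3301, 2.5000, 2.0000)
after link 3: o_3 = (1.3301, -1.5000, 4.0000)
after link 4: o_4 = (-3.6699, 3.5000, 4.0000)

-3.670 3.500 4.000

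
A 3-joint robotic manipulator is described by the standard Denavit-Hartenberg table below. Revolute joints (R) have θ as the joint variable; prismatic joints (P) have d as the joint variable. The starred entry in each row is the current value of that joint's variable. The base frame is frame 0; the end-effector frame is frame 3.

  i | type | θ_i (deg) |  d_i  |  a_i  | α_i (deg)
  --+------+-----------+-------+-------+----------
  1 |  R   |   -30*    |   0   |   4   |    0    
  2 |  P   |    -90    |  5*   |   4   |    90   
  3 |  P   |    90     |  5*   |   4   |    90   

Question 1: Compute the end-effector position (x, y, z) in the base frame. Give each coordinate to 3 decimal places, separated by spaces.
after link 1: o_1 = (3.4641, -2.0000, 0.0000)
after link 2: o_2 = (1.4641, -5.4641, 5.0000)
after link 3: o_3 = (-2.8660, -2.9641, 9.0000)

-2.866 -2.964 9.000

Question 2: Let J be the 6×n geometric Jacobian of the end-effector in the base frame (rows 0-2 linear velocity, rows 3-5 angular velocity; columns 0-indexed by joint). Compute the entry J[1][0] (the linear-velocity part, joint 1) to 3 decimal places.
-2.866

axis z_0 = ẑ; lever o_n−o_0 = (-2.8660,-2.9641,9.0000)
cross product → J_v[:, 0] = (2.9641,-2.8660,0.0000)
J_ω[:, 0] = z_0
entry J[1][0] = -2.8660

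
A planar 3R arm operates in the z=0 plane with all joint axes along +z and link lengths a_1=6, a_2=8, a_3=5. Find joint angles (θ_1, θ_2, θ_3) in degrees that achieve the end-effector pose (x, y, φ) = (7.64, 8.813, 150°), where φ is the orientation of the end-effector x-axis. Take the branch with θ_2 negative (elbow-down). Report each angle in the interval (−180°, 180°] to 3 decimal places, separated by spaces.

wrist centre = target − a_3·(cos φ, sin φ) = (11.9701, 6.3130)
cos θ_2 = (183.1379−6²−8²)/(2·6·8) = 0.8660; θ_2 = -30.0006° (elbow-down)
β = atan2(6.3130,11.9701) = 27.8070°; ψ = atan2(-4.0001,12.9282) = -17.1925°
θ_1 = β − ψ = 44.9995°
θ_3 = φ − θ_1 − θ_2 = 135.0011° (wrapped to (-180°,180°])

44.999 -30.001 135.001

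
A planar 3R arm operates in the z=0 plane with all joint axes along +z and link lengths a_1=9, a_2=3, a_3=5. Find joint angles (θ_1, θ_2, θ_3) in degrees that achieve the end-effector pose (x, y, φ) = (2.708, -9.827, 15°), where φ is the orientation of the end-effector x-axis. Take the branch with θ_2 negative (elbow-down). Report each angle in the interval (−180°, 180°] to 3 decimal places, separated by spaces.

wrist centre = target − a_3·(cos φ, sin φ) = (-2.1216, -11.1211)
cos θ_2 = (128.1801−9²−3²)/(2·9·3) = 0.7070; θ_2 = -45.0055° (elbow-down)
β = atan2(-11.1211,-2.1216) = -100.8008°; ψ = atan2(-2.1215,11.1211) = -10.8003°
θ_1 = β − ψ = -90.0005°
θ_3 = φ − θ_1 − θ_2 = 150.0061° (wrapped to (-180°,180°])

-90.001 -45.006 150.006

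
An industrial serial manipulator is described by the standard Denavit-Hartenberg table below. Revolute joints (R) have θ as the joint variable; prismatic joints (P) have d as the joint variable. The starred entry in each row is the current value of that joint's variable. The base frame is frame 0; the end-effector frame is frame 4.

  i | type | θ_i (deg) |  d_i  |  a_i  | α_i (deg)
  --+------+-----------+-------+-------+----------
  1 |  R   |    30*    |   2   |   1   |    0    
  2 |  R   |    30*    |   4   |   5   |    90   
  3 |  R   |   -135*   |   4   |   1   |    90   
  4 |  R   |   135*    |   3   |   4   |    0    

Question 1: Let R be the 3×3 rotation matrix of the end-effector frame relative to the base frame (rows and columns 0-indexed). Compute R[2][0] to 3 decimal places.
0.500

End-effector x-axis (col 0 of R) = (0.8624,0.0795,0.5000)
R[2][0] = 0.5000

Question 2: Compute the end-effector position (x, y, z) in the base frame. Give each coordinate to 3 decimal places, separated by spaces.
after link 1: o_1 = (0.8660, 0.5000, 2.0000)
after link 2: o_2 = (3.3660, 4.8301, 6.0000)
after link 3: o_3 = (6.4766, 2.2178, 5.2929)
after link 4: o_4 = (8.8654, 0.6985, 9.4142)

8.865 0.698 9.414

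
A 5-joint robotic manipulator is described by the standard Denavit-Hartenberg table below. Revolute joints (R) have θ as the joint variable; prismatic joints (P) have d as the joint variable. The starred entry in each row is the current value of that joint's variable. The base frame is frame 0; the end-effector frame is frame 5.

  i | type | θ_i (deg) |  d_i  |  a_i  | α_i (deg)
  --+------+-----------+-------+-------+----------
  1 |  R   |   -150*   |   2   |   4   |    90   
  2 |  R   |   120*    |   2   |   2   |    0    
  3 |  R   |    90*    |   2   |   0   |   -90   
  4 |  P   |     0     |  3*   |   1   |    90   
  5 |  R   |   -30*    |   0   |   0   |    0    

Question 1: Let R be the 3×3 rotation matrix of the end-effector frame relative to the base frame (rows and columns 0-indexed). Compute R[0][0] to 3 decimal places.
End-effector x-axis (col 0 of R) = (0.8660,0.5000,0.0000)
R[0][0] = 0.8660

0.866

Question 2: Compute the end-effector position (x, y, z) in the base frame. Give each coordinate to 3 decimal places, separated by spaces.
-5.147 1.647 0.634

after link 1: o_1 = (-3.4641, -2.0000, 2.0000)
after link 2: o_2 = (-3.5981, 0.2321, 3.7321)
after link 3: o_3 = (-4.5981, 1.9641, 3.7321)
after link 4: o_4 = (-5.1471, 1.6471, 0.6340)
after link 5: o_5 = (-5.1471, 1.6471, 0.6340)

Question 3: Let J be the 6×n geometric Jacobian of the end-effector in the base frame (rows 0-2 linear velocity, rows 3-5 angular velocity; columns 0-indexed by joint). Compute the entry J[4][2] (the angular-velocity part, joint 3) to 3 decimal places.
axis z_2 = (-0.5000,0.8660,0.0000); lever o_n−o_2 = (-1.5490,1.4151,-3.0981)
cross product → J_v[:, 2] = (-2.6830,-1.5490,0.6340)
J_ω[:, 2] = z_2
entry J[4][2] = 0.8660

0.866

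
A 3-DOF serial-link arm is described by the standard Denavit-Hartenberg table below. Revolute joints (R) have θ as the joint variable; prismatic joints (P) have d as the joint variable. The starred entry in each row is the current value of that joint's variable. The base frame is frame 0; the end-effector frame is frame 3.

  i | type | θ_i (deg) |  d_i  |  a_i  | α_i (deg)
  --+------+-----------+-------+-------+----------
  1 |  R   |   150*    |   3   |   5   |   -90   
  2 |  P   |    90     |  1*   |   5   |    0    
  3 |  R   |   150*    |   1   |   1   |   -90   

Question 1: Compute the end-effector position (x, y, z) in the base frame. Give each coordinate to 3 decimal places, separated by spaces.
after link 1: o_1 = (-4.3301, 2.5000, 3.0000)
after link 2: o_2 = (-4.8301, 1.6340, -2.0000)
after link 3: o_3 = (-4.8971, 0.5179, -1.1340)

-4.897 0.518 -1.134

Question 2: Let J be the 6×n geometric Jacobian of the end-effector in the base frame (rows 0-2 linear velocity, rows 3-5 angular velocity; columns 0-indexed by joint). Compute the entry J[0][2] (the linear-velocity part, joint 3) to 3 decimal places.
axis z_2 = (-0.5000,-0.8660,0.0000); lever o_n−o_2 = (-0.0670,-1.1160,0.8660)
cross product → J_v[:, 2] = (-0.7500,0.4330,0.5000)
J_ω[:, 2] = z_2
entry J[0][2] = -0.7500

-0.750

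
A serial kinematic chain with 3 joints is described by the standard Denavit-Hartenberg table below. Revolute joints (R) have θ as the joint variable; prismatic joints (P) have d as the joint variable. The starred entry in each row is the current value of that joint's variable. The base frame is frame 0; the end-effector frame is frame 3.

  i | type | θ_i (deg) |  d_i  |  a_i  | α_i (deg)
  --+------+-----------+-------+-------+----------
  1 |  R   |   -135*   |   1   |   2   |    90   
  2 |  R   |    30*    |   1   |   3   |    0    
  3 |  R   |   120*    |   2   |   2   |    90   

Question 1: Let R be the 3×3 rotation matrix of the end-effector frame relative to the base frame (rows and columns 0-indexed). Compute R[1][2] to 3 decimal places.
End-effector z-axis (col 2 of R) = (-0.3536,-0.3536,0.8660)
R[1][2] = -0.3536

-0.354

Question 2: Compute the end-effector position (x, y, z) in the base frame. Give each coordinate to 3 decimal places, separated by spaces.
after link 1: o_1 = (-1.4142, -1.4142, 1.0000)
after link 2: o_2 = (-3.9584, -2.5442, 2.5000)
after link 3: o_3 = (-4.1479, 0.0947, 3.5000)

-4.148 0.095 3.500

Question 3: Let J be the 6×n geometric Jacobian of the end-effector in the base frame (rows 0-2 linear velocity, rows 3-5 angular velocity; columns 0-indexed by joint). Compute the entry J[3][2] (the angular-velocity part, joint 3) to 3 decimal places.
-0.707

axis z_2 = (-0.7071,0.7071,0.0000); lever o_n−o_2 = (-0.1895,2.6390,1.0000)
cross product → J_v[:, 2] = (0.7071,0.7071,-1.7321)
J_ω[:, 2] = z_2
entry J[3][2] = -0.7071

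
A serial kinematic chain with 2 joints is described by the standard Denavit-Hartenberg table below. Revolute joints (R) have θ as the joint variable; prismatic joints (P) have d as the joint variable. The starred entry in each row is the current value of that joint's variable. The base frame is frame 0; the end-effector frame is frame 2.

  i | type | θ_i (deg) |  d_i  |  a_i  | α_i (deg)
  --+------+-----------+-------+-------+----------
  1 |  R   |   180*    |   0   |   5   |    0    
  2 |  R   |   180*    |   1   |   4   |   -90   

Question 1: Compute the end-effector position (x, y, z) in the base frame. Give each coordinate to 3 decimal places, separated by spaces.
-1.000 -0.000 1.000

after link 1: o_1 = (-5.0000, 0.0000, 0.0000)
after link 2: o_2 = (-1.0000, -0.0000, 1.0000)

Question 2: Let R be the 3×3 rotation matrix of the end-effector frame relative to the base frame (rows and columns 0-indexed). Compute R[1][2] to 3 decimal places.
End-effector z-axis (col 2 of R) = (0.0000,1.0000,0.0000)
R[1][2] = 1.0000

1.000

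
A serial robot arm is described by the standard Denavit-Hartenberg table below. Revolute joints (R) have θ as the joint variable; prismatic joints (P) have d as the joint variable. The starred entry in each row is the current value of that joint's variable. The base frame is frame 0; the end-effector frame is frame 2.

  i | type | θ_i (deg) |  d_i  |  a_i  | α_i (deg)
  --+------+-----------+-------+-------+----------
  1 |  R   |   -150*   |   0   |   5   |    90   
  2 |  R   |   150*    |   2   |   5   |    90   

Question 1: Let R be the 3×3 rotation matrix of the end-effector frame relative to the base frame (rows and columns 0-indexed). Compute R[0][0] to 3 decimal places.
0.750

End-effector x-axis (col 0 of R) = (0.7500,0.4330,0.5000)
R[0][0] = 0.7500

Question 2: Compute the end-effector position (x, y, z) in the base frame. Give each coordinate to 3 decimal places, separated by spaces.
-1.580 1.397 2.500

after link 1: o_1 = (-4.3301, -2.5000, 0.0000)
after link 2: o_2 = (-1.5801, 1.3971, 2.5000)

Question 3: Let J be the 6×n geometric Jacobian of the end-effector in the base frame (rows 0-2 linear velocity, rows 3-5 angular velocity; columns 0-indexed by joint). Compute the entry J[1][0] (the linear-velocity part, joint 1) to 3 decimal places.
-1.580

axis z_0 = ẑ; lever o_n−o_0 = (-1.5801,1.3971,2.5000)
cross product → J_v[:, 0] = (-1.3971,-1.5801,0.0000)
J_ω[:, 0] = z_0
entry J[1][0] = -1.5801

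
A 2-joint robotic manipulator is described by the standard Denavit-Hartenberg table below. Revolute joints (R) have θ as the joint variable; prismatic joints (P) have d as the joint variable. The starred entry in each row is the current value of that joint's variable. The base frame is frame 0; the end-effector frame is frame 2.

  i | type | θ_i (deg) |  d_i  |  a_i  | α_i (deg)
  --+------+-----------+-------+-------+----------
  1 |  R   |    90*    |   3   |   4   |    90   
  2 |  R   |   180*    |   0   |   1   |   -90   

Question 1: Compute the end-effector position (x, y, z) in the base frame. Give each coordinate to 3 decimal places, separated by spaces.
0.000 3.000 3.000

after link 1: o_1 = (0.0000, 4.0000, 3.0000)
after link 2: o_2 = (0.0000, 3.0000, 3.0000)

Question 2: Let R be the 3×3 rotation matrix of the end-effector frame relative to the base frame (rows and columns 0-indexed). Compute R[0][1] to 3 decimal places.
-1.000

End-effector y-axis (col 1 of R) = (-1.0000,0.0000,-0.0000)
R[0][1] = -1.0000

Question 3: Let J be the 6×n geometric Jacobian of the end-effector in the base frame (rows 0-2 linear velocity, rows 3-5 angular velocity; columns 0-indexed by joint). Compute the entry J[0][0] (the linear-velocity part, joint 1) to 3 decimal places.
-3.000

axis z_0 = ẑ; lever o_n−o_0 = (0.0000,3.0000,3.0000)
cross product → J_v[:, 0] = (-3.0000,0.0000,0.0000)
J_ω[:, 0] = z_0
entry J[0][0] = -3.0000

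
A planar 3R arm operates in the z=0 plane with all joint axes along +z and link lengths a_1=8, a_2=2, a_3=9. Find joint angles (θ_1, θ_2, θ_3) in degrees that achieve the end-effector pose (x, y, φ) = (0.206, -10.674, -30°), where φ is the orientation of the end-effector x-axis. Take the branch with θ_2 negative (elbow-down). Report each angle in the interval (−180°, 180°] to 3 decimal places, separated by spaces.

wrist centre = target − a_3·(cos φ, sin φ) = (-7.5882, -6.1740)
cos θ_2 = (95.6995−8²−2²)/(2·8·2) = 0.8656; θ_2 = -30.0477° (elbow-down)
β = atan2(-6.1740,-7.5882) = -140.8672°; ψ = atan2(-1.0014,9.7312) = -5.8756°
θ_1 = β − ψ = -134.9916°
θ_3 = φ − θ_1 − θ_2 = 135.0393° (wrapped to (-180°,180°])

-134.992 -30.048 135.039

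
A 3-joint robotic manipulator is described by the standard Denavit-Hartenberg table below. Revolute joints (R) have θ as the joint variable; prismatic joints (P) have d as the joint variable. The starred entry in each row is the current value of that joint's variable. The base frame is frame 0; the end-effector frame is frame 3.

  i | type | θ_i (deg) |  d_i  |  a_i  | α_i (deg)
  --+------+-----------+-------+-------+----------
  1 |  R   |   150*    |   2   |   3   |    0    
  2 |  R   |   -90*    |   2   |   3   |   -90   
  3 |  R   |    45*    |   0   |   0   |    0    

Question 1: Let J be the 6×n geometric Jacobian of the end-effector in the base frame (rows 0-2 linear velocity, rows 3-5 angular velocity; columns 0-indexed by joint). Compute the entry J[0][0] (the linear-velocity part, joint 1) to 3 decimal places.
axis z_0 = ẑ; lever o_n−o_0 = (-1.0981,4.0981,4.0000)
cross product → J_v[:, 0] = (-4.0981,-1.0981,0.0000)
J_ω[:, 0] = z_0
entry J[0][0] = -4.0981

-4.098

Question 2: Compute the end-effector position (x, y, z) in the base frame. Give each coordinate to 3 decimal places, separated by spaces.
after link 1: o_1 = (-2.5981, 1.5000, 2.0000)
after link 2: o_2 = (-1.0981, 4.0981, 4.0000)
after link 3: o_3 = (-1.0981, 4.0981, 4.0000)

-1.098 4.098 4.000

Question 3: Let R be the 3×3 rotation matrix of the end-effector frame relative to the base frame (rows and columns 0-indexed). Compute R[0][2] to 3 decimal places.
End-effector z-axis (col 2 of R) = (-0.8660,0.5000,0.0000)
R[0][2] = -0.8660

-0.866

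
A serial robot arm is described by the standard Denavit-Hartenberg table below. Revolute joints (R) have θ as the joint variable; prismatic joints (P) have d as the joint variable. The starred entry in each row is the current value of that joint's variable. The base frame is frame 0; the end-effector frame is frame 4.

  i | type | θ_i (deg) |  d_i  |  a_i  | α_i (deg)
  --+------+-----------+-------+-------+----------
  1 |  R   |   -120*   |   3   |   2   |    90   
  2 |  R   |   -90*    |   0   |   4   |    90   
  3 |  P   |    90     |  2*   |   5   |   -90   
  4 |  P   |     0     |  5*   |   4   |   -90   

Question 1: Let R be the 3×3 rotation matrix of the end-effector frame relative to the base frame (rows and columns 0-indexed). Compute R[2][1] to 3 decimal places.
-1.000

End-effector y-axis (col 1 of R) = (-0.0000,-0.0000,-1.0000)
R[2][1] = -1.0000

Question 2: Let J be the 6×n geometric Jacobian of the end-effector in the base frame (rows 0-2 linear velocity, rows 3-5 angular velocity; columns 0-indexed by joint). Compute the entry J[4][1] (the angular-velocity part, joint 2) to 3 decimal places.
axis z_1 = (-0.8660,0.5000,0.0000); lever o_n−o_1 = (-6.7942,6.2321,1.0000)
cross product → J_v[:, 1] = (0.5000,0.8660,-2.0000)
J_ω[:, 1] = z_1
entry J[4][1] = 0.5000

0.500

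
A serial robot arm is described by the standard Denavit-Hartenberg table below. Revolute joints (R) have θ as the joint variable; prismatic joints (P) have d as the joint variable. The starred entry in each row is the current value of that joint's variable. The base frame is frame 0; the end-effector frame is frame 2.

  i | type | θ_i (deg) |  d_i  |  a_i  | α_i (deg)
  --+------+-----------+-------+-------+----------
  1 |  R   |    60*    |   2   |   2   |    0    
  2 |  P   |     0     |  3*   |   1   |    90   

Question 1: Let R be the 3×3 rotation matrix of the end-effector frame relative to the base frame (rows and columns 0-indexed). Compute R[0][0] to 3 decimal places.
0.500

End-effector x-axis (col 0 of R) = (0.5000,0.8660,0.0000)
R[0][0] = 0.5000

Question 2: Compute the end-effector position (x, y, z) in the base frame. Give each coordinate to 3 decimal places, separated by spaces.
after link 1: o_1 = (1.0000, 1.7321, 2.0000)
after link 2: o_2 = (1.5000, 2.5981, 5.0000)

1.500 2.598 5.000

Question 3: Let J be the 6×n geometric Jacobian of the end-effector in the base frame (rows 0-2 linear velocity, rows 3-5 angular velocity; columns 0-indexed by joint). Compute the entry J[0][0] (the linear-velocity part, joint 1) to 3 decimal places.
axis z_0 = ẑ; lever o_n−o_0 = (1.5000,2.5981,5.0000)
cross product → J_v[:, 0] = (-2.5981,1.5000,0.0000)
J_ω[:, 0] = z_0
entry J[0][0] = -2.5981

-2.598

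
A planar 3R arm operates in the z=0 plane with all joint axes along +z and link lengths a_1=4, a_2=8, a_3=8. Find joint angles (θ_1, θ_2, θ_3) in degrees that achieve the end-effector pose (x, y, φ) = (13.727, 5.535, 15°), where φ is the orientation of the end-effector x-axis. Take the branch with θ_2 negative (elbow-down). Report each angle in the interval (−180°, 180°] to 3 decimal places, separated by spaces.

120.007 -120.003 14.996

wrist centre = target − a_3·(cos φ, sin φ) = (5.9996, 3.4644)
cos θ_2 = (47.9975−4²−8²)/(2·4·8) = -0.5000; θ_2 = -120.0026° (elbow-down)
β = atan2(3.4644,5.9996) = 30.0042°; ψ = atan2(-6.9280,-0.0003) = -90.0026°
θ_1 = β − ψ = 120.0067°
θ_3 = φ − θ_1 − θ_2 = 14.9958° (wrapped to (-180°,180°])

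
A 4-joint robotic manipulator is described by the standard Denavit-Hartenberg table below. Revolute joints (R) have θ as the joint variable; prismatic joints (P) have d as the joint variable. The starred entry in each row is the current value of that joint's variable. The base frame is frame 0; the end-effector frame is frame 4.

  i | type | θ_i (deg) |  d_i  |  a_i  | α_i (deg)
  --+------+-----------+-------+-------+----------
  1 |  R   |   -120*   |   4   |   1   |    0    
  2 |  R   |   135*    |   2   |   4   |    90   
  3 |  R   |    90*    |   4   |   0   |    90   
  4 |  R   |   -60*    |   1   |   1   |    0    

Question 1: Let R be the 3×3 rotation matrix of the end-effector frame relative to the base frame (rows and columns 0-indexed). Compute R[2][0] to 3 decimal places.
0.500

End-effector x-axis (col 0 of R) = (-0.2241,0.8365,0.5000)
R[2][0] = 0.5000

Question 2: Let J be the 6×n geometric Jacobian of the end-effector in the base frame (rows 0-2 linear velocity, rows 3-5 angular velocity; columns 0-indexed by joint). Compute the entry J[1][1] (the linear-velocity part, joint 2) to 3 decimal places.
axis z_1 = (0.0000,0.0000,1.0000); lever o_n−o_1 = (5.6408,-1.7331,2.5000)
cross product → J_v[:, 1] = (1.7331,5.6408,-0.0000)
J_ω[:, 1] = z_1
entry J[1][1] = 5.6408

5.641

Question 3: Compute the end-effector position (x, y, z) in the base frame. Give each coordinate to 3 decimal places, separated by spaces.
5.141 -2.599 6.500

after link 1: o_1 = (-0.5000, -0.8660, 4.0000)
after link 2: o_2 = (3.3637, 0.1693, 6.0000)
after link 3: o_3 = (4.3990, -3.6945, 6.0000)
after link 4: o_4 = (5.1408, -2.5991, 6.5000)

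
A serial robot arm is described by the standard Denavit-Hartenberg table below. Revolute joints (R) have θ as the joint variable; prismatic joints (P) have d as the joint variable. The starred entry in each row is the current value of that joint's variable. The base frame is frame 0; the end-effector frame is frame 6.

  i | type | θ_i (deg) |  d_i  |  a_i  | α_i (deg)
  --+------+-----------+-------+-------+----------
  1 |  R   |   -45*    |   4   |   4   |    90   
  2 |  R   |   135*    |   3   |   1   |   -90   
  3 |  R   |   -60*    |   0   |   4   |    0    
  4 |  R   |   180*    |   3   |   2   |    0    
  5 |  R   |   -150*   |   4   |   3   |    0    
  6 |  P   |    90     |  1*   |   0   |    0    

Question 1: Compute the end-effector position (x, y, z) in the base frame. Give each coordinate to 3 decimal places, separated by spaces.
-7.877 -0.936 1.594

after link 1: o_1 = (2.8284, -2.8284, 4.0000)
after link 2: o_2 = (0.2071, -4.4497, 4.7071)
after link 3: o_3 = (-3.2424, -5.8992, 6.1213)
after link 4: o_4 = (-3.0176, -3.6745, 3.2929)
after link 5: o_5 = (-7.3773, -1.4361, 2.3016)
after link 6: o_6 = (-7.8773, -0.9361, 1.5945)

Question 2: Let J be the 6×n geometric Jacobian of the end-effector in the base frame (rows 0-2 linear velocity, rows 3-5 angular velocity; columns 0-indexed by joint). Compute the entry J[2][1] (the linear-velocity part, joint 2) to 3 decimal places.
-8.908

axis z_1 = (-0.7071,-0.7071,0.0000); lever o_n−o_1 = (-10.7058,1.8923,-2.4055)
cross product → J_v[:, 1] = (1.7010,-1.7010,-8.9082)
J_ω[:, 1] = z_1
entry J[2][1] = -8.9082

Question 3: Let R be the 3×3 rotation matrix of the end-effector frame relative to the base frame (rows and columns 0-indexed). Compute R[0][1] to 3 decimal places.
0.787

End-effector y-axis (col 1 of R) = (0.7866,-0.0795,-0.6124)
R[0][1] = 0.7866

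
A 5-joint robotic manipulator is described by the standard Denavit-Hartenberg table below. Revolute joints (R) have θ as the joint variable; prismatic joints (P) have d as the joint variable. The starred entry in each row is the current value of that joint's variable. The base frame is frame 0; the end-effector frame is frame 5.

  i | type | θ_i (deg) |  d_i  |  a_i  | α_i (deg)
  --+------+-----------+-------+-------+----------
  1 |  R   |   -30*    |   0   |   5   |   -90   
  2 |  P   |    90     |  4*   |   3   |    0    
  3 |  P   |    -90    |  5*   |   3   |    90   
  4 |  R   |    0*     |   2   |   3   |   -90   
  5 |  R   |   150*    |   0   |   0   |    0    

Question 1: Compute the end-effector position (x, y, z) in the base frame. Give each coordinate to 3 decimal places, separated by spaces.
14.026 2.294 -1.000

after link 1: o_1 = (4.3301, -2.5000, 0.0000)
after link 2: o_2 = (6.3301, 0.9641, -3.0000)
after link 3: o_3 = (11.4282, 3.7942, -3.0000)
after link 4: o_4 = (14.0263, 2.2942, -1.0000)
after link 5: o_5 = (14.0263, 2.2942, -1.0000)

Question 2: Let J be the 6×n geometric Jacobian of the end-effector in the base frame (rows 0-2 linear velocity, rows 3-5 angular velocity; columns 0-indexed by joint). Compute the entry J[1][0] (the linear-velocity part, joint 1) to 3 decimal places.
14.026

axis z_0 = ẑ; lever o_n−o_0 = (14.0263,2.2942,-1.0000)
cross product → J_v[:, 0] = (-2.2942,14.0263,0.0000)
J_ω[:, 0] = z_0
entry J[1][0] = 14.0263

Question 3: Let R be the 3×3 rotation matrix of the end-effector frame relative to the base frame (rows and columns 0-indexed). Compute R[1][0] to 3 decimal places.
0.433

End-effector x-axis (col 0 of R) = (-0.7500,0.4330,-0.5000)
R[1][0] = 0.4330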